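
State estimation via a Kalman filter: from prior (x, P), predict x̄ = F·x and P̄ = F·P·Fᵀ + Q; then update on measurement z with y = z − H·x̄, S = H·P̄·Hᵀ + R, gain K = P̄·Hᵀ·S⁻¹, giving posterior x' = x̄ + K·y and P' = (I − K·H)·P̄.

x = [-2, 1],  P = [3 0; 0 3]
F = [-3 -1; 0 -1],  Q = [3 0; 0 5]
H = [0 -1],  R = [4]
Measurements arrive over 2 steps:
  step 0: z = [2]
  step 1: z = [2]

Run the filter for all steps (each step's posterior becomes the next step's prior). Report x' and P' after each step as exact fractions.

step 0: x' = [19/4, -5/3], P' = [129/4 1; 1 8/3]
step 1: x' = [-2011/140, -26/35], P' = [41883/140 68/35; 68/35 92/35]

step 0: x̄ = F·x = [5, -1]
step 0: P̄ = F·P·Fᵀ + Q = [33 3; 3 8]
step 0: y = z − H·x̄ = [1]
step 0: S = H·P̄·Hᵀ + R = [12]
step 0: K = P̄·Hᵀ·S⁻¹ = [-1/4; -2/3]
step 0: x' = x̄ + K·y = [19/4, -5/3]
step 0: P' = (I − K·H)·P̄ = [129/4 1; 1 8/3]
step 1: x̄ = F·x = [-151/12, 5/3]
step 1: P̄ = F·P·Fᵀ + Q = [3623/12 17/3; 17/3 23/3]
step 1: y = z − H·x̄ = [11/3]
step 1: S = H·P̄·Hᵀ + R = [35/3]
step 1: K = P̄·Hᵀ·S⁻¹ = [-17/35; -23/35]
step 1: x' = x̄ + K·y = [-2011/140, -26/35]
step 1: P' = (I − K·H)·P̄ = [41883/140 68/35; 68/35 92/35]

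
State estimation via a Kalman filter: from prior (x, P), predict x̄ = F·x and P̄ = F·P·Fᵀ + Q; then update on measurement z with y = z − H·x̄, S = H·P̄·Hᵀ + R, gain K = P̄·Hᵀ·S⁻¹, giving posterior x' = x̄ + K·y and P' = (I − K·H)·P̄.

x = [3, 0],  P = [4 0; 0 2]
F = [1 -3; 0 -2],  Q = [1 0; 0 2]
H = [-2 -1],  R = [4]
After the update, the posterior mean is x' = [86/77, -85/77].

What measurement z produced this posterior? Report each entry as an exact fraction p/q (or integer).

z = [-1]

x̄ = F·x = [3, 0]
P̄ = F·P·Fᵀ + Q = [23 12; 12 10]
S = H·P̄·Hᵀ + R = [154]
K = P̄·Hᵀ·S⁻¹ = [-29/77; -17/77]
x' − x̄ = [-145/77, -85/77] = K·y
y = (KᵀK)⁻¹·Kᵀ·(x' − x̄) = [5]
z = y + H·x̄ = [5] + [-6] = [-1]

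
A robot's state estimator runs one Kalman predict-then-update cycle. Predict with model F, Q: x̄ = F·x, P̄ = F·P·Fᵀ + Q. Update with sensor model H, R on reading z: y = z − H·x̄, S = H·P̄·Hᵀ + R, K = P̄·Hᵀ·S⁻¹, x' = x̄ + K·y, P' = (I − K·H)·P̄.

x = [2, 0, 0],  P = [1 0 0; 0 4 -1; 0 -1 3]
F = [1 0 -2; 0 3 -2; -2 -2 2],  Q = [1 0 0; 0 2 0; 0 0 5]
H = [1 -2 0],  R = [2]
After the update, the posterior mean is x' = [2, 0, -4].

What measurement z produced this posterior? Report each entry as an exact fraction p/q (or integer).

x̄ = F·x = [2, 0, -4]
P̄ = F·P·Fᵀ + Q = [14 18 -18; 18 62 -46; -18 -46 45]
S = H·P̄·Hᵀ + R = [192]
K = P̄·Hᵀ·S⁻¹ = [-11/96; -53/96; 37/96]
x' − x̄ = [0, 0, 0] = K·y
y = (KᵀK)⁻¹·Kᵀ·(x' − x̄) = [0]
z = y + H·x̄ = [0] + [2] = [2]

z = [2]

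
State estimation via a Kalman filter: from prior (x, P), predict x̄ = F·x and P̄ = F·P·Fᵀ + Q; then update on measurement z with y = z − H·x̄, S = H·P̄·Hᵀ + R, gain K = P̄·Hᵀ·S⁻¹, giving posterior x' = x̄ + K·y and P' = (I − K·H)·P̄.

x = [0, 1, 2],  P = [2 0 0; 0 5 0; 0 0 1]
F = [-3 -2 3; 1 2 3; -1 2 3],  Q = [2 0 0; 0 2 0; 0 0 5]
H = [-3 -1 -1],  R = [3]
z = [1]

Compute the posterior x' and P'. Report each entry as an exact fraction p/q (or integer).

x' = [-13/3, 37/5, 24/5]
P' = [1138/87 -568/29 -545/29; -568/29 4758/145 3771/145; -545/29 3771/145 4452/145]

x̄ = F·x = [4, 8, 8]
P̄ = F·P·Fᵀ + Q = [49 -17 -5; -17 33 27; -5 27 36]
y = z − H·x̄ = [29]
S = H·P̄·Hᵀ + R = [435]
K = P̄·Hᵀ·S⁻¹ = [-25/87; -3/145; -16/145]
x' = x̄ + K·y = [-13/3, 37/5, 24/5]
P' = (I − K·H)·P̄ = [1138/87 -568/29 -545/29; -568/29 4758/145 3771/145; -545/29 3771/145 4452/145]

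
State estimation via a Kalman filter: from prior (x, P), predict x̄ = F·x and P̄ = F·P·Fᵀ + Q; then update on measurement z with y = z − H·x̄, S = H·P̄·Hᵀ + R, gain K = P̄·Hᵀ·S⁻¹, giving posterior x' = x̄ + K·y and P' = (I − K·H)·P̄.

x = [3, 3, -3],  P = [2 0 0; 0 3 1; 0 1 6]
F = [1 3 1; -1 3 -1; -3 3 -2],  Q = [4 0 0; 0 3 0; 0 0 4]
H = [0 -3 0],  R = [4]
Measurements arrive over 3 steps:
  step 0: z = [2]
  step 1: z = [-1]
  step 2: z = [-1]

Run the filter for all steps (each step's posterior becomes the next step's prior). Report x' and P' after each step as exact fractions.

step 0: x̄ = F·x = [9, 9, 6]
step 0: P̄ = F·P·Fᵀ + Q = [45 19 6; 19 32 36; 6 36 61]
step 0: y = z − H·x̄ = [29]
step 0: S = H·P̄·Hᵀ + R = [292]
step 0: K = P̄·Hᵀ·S⁻¹ = [-57/292; -24/73; -27/73]
step 0: x' = x̄ + K·y = [975/292, -39/73, -345/73]
step 0: P' = (I − K·H)·P̄ = [9891/292 19/73 -1101/73; 19/73 32/73 36/73; -1101/73 36/73 1537/73]
step 1: x̄ = F·x = [-873/292, -63/292, -633/292]
step 1: P̄ = F·P·Fᵀ + Q = [10871/292 -6079/292 -19685/292; -6079/292 7939/292 18893/292; -19685/292 18893/292 59987/292]
step 1: y = z − H·x̄ = [-481/292]
step 1: S = H·P̄·Hᵀ + R = [72619/292]
step 1: K = P̄·Hᵀ·S⁻¹ = [18237/72619; -23817/72619; -56679/72619]
step 1: x' = x̄ + K·y = [-247152/72619, 23565/72619, -64059/72619]
step 1: P' = (I − K·H)·P̄ = [1564565/72619 -24316/72619 -1355651/72619; -24316/72619 31756/72619 75572/72619; -1355651/72619 75572/72619 3916736/72619]
step 2: x̄ = F·x = [-240516/72619, 381906/72619, 940269/72619]
step 2: P̄ = F·P·Fᵀ + Q = [3653815/72619 -2484195/72619 -5543928/72619; -2484195/72619 2966124/72619 5646360/72619; -5543928/72619 5646360/72619 13587321/72619]
step 2: y = z − H·x̄ = [1073099/72619]
step 2: S = H·P̄·Hᵀ + R = [26985592/72619]
step 2: K = P̄·Hᵀ·S⁻¹ = [7452585/26985592; -2224593/6746398; -2117385/3373199]
step 2: x' = x̄ + K·y = [20750697/26985592, 2606499/6746398, 12387264/3373199]
step 2: P' = (I − K·H)·P̄ = [592948645/26985592 -2484195/6746398 -40220613/3373199; -2484195/6746398 1483062/3373199 2823180/3373199; -40220613/3373199 2823180/3373199 137239341/3373199]

step 0: x' = [975/292, -39/73, -345/73], P' = [9891/292 19/73 -1101/73; 19/73 32/73 36/73; -1101/73 36/73 1537/73]
step 1: x' = [-247152/72619, 23565/72619, -64059/72619], P' = [1564565/72619 -24316/72619 -1355651/72619; -24316/72619 31756/72619 75572/72619; -1355651/72619 75572/72619 3916736/72619]
step 2: x' = [20750697/26985592, 2606499/6746398, 12387264/3373199], P' = [592948645/26985592 -2484195/6746398 -40220613/3373199; -2484195/6746398 1483062/3373199 2823180/3373199; -40220613/3373199 2823180/3373199 137239341/3373199]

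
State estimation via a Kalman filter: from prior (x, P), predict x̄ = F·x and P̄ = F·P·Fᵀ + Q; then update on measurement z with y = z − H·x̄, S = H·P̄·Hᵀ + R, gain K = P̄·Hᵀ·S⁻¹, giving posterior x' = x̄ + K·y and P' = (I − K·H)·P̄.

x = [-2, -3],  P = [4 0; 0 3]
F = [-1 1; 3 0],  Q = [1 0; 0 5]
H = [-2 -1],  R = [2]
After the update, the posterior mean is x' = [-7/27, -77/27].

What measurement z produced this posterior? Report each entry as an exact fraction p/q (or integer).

x̄ = F·x = [-1, -6]
P̄ = F·P·Fᵀ + Q = [8 -12; -12 41]
S = H·P̄·Hᵀ + R = [27]
K = P̄·Hᵀ·S⁻¹ = [-4/27; -17/27]
x' − x̄ = [20/27, 85/27] = K·y
y = (KᵀK)⁻¹·Kᵀ·(x' − x̄) = [-5]
z = y + H·x̄ = [-5] + [8] = [3]

z = [3]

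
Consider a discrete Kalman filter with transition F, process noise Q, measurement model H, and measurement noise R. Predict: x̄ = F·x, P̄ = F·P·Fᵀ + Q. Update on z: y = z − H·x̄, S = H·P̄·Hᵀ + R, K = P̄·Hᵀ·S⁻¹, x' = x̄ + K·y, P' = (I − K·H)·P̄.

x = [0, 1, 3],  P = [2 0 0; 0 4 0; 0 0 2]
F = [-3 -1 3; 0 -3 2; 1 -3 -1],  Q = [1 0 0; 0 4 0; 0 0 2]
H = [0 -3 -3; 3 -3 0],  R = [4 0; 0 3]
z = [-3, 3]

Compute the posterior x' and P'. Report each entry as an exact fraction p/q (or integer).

x̄ = F·x = [8, 3, -6]
P̄ = F·P·Fᵀ + Q = [41 24 0; 24 48 32; 0 32 42]
y = z − H·x̄ = [-12, -12]
S = H·P̄·Hᵀ + R = [1390 504; 504 372]
K = P̄·Hᵀ·S⁻¹ = [-2187/10961 17863/43844; -2208/10961 870/10961; -1425/10961 -898/10961]
x' = x̄ + K·y = [60343/10961, 48939/10961, -37890/10961]
P' = (I − K·H)·P̄ = [256735/43844 59718/10961 -56802/10961; 59718/10961 58848/10961 -55904/10961; -56802/10961 -55904/10961 57804/10961]

x' = [60343/10961, 48939/10961, -37890/10961]
P' = [256735/43844 59718/10961 -56802/10961; 59718/10961 58848/10961 -55904/10961; -56802/10961 -55904/10961 57804/10961]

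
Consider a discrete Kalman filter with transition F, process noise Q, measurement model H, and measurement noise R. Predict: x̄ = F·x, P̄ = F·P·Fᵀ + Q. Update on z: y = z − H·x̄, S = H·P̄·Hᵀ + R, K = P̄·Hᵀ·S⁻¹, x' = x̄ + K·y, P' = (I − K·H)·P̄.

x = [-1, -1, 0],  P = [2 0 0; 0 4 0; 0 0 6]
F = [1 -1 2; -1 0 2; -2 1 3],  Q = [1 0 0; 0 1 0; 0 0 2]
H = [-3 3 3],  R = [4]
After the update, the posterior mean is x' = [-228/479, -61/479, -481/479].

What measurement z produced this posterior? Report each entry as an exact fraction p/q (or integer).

x̄ = F·x = [0, 1, 1]
P̄ = F·P·Fᵀ + Q = [31 22 28; 22 27 40; 28 40 68]
S = H·P̄·Hᵀ + R = [958]
K = P̄·Hᵀ·S⁻¹ = [57/958; 135/958; 120/479]
x' − x̄ = [-228/479, -540/479, -960/479] = K·y
y = (KᵀK)⁻¹·Kᵀ·(x' − x̄) = [-8]
z = y + H·x̄ = [-8] + [6] = [-2]

z = [-2]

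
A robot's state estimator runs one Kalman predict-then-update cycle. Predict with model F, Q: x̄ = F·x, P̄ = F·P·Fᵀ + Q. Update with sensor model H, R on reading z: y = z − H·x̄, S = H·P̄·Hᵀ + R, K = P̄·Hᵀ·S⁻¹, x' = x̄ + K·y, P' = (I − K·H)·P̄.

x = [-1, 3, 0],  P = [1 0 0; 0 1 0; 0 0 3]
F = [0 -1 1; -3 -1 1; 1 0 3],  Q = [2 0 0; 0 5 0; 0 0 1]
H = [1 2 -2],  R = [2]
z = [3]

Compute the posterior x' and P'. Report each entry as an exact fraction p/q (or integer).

x̄ = F·x = [-3, 0, -1]
P̄ = F·P·Fᵀ + Q = [6 4 9; 4 18 6; 9 6 29]
y = z − H·x̄ = [4]
S = H·P̄·Hᵀ + R = [128]
K = P̄·Hᵀ·S⁻¹ = [-1/32; 7/32; -37/128]
x' = x̄ + K·y = [-25/8, 7/8, -69/32]
P' = (I − K·H)·P̄ = [47/8 39/8 251/32; 39/8 95/8 451/32; 251/32 451/32 2343/128]

x' = [-25/8, 7/8, -69/32]
P' = [47/8 39/8 251/32; 39/8 95/8 451/32; 251/32 451/32 2343/128]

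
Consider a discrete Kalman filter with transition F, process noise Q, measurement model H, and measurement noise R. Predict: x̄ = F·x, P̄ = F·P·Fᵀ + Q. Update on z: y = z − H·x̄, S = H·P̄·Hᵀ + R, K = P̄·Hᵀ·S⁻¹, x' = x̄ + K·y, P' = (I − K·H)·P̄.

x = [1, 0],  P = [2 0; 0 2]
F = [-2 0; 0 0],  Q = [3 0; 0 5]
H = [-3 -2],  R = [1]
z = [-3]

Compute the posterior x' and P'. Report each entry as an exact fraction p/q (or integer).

x̄ = F·x = [-2, 0]
P̄ = F·P·Fᵀ + Q = [11 0; 0 5]
y = z − H·x̄ = [-9]
S = H·P̄·Hᵀ + R = [120]
K = P̄·Hᵀ·S⁻¹ = [-11/40; -1/12]
x' = x̄ + K·y = [19/40, 3/4]
P' = (I − K·H)·P̄ = [77/40 -11/4; -11/4 25/6]

x' = [19/40, 3/4]
P' = [77/40 -11/4; -11/4 25/6]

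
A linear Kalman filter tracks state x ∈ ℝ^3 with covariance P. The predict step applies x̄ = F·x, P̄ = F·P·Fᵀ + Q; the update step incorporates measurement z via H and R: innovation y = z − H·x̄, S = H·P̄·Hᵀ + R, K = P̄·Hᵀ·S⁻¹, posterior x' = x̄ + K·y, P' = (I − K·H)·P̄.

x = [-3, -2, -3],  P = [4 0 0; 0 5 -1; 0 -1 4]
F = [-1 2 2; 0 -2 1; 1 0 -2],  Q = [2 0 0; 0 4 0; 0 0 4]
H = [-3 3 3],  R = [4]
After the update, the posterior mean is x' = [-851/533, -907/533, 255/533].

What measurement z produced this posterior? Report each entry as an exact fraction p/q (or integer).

z = [1]

x̄ = F·x = [-7, 1, 3]
P̄ = F·P·Fᵀ + Q = [34 -10 -16; -10 32 -12; -16 -12 24]
S = H·P̄·Hᵀ + R = [1066]
K = P̄·Hᵀ·S⁻¹ = [-90/533; 45/533; 42/533]
x' − x̄ = [2880/533, -1440/533, -1344/533] = K·y
y = (KᵀK)⁻¹·Kᵀ·(x' − x̄) = [-32]
z = y + H·x̄ = [-32] + [33] = [1]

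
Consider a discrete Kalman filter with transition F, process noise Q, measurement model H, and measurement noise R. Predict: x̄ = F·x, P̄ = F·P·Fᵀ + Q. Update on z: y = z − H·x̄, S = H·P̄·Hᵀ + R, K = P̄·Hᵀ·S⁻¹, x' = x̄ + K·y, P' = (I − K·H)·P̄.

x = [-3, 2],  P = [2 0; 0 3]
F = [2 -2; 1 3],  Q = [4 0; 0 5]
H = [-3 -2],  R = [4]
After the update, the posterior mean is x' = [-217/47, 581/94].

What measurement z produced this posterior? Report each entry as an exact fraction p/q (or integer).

z = [1]

x̄ = F·x = [-10, 3]
P̄ = F·P·Fᵀ + Q = [24 -14; -14 34]
S = H·P̄·Hᵀ + R = [188]
K = P̄·Hᵀ·S⁻¹ = [-11/47; -13/94]
x' − x̄ = [253/47, 299/94] = K·y
y = (KᵀK)⁻¹·Kᵀ·(x' − x̄) = [-23]
z = y + H·x̄ = [-23] + [24] = [1]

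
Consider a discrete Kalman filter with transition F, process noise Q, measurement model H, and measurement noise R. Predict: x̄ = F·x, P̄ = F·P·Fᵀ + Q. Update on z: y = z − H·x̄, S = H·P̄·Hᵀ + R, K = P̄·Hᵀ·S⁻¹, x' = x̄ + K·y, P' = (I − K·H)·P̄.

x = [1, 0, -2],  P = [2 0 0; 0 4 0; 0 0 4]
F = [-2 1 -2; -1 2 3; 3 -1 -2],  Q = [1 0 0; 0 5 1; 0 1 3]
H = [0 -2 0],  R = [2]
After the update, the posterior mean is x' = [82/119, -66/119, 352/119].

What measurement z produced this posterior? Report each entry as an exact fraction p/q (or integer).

x̄ = F·x = [2, -7, 7]
P̄ = F·P·Fᵀ + Q = [29 -12 0; -12 59 -37; 0 -37 41]
S = H·P̄·Hᵀ + R = [238]
K = P̄·Hᵀ·S⁻¹ = [12/119; -59/119; 37/119]
x' − x̄ = [-156/119, 767/119, -481/119] = K·y
y = (KᵀK)⁻¹·Kᵀ·(x' − x̄) = [-13]
z = y + H·x̄ = [-13] + [14] = [1]

z = [1]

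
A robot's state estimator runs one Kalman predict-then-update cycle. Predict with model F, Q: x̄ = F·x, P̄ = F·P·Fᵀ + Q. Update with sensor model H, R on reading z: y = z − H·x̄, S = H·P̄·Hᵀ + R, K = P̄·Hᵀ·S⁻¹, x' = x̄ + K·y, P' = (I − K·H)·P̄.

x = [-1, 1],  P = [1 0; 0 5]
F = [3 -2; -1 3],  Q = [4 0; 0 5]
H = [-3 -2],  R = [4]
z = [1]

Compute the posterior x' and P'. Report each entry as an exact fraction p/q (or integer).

x̄ = F·x = [-5, 4]
P̄ = F·P·Fᵀ + Q = [33 -33; -33 51]
y = z − H·x̄ = [-6]
S = H·P̄·Hᵀ + R = [109]
K = P̄·Hᵀ·S⁻¹ = [-33/109; -3/109]
x' = x̄ + K·y = [-347/109, 454/109]
P' = (I − K·H)·P̄ = [2508/109 -3696/109; -3696/109 5550/109]

x' = [-347/109, 454/109]
P' = [2508/109 -3696/109; -3696/109 5550/109]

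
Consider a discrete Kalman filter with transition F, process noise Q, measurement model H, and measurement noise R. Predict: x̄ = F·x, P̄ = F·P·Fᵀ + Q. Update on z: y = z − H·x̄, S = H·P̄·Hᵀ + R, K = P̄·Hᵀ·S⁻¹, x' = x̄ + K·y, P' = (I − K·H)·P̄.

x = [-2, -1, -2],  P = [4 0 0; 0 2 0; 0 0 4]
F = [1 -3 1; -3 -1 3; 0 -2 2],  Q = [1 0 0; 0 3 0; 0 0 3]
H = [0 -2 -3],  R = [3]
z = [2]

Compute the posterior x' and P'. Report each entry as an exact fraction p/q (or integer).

x̄ = F·x = [-1, 1, -2]
P̄ = F·P·Fᵀ + Q = [27 6 20; 6 77 28; 20 28 27]
y = z − H·x̄ = [-2]
S = H·P̄·Hᵀ + R = [890]
K = P̄·Hᵀ·S⁻¹ = [-36/445; -119/445; -137/890]
x' = x̄ + K·y = [-373/445, 683/445, -753/445]
P' = (I − K·H)·P̄ = [9423/445 -5898/445 3968/445; -5898/445 5943/445 -3843/445; 3968/445 -3843/445 5261/890]

x' = [-373/445, 683/445, -753/445]
P' = [9423/445 -5898/445 3968/445; -5898/445 5943/445 -3843/445; 3968/445 -3843/445 5261/890]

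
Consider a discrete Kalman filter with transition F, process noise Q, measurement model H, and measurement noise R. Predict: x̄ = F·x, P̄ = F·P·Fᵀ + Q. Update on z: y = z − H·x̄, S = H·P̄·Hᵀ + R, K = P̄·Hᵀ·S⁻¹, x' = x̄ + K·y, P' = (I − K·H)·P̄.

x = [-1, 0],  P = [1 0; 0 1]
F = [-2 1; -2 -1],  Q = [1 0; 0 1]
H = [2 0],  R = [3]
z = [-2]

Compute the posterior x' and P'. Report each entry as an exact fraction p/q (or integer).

x̄ = F·x = [2, 2]
P̄ = F·P·Fᵀ + Q = [6 3; 3 6]
y = z − H·x̄ = [-6]
S = H·P̄·Hᵀ + R = [27]
K = P̄·Hᵀ·S⁻¹ = [4/9; 2/9]
x' = x̄ + K·y = [-2/3, 2/3]
P' = (I − K·H)·P̄ = [2/3 1/3; 1/3 14/3]

x' = [-2/3, 2/3]
P' = [2/3 1/3; 1/3 14/3]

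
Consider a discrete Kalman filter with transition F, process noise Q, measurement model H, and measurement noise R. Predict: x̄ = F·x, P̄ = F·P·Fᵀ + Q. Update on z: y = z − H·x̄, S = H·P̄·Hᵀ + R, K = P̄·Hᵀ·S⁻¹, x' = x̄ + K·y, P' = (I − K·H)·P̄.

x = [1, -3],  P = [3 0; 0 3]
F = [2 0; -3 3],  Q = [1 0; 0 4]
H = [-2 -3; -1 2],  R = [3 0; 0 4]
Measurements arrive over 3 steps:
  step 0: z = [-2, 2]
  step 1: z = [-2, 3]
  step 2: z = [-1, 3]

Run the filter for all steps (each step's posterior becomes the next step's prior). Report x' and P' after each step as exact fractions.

step 0: x' = [-9154/23465, 1488/1805], P' = [20796/23465 -612/1805; -612/1805 682/1805]
step 1: x' = [-7156927/14078861, 15767798/14078861], P' = [50360844/70394305 -4095108/14078861; -4095108/14078861 5095246/14078861]
step 2: x' = [-121813161101/181105684829, 174997361743/181105684829], P' = [127110385644/181105684829 -51543344700/181105684829; -51543344700/181105684829 65015345938/181105684829]

step 0: x̄ = F·x = [2, -12]
step 0: P̄ = F·P·Fᵀ + Q = [13 -18; -18 58]
step 0: y = z − H·x̄ = [-34, 28]
step 0: S = H·P̄·Hᵀ + R = [361 -304; -304 321]
step 0: K = P̄·Hᵀ·S⁻¹ = [-5908/23465 -483/1235; -274/1805 26/95]
step 0: x' = x̄ + K·y = [-9154/23465, 1488/1805]
step 0: P' = (I − K·H)·P̄ = [20796/23465 -612/1805; -612/1805 682/1805]
step 1: x̄ = F·x = [-18308/23465, 85494/23465]
step 1: P̄ = F·P·Fᵀ + Q = [106649/23465 -172512/23465; -172512/23465 504026/23465]
step 1: y = z − H·x̄ = [172936/23465, -118901/23465]
step 1: S = H·P̄·Hᵀ + R = [2963081/23465 -2638346/23465; -2638346/23465 2906661/23465]
step 1: K = P̄·Hᵀ·S⁻¹ = [-13098356/70394305 -22827981/70394305; -2365174/14078861 3571400/14078861]
step 1: x' = x̄ + K·y = [-7156927/14078861, 15767798/14078861]
step 1: P' = (I − K·H)·P̄ = [50360844/70394305 -4095108/14078861; -4095108/14078861 5095246/14078861]
step 2: x̄ = F·x = [-14313854/14078861, 68774175/14078861]
step 2: P̄ = F·P·Fᵀ + Q = [271837681/70394305 -425018304/70394305; -425018304/70394305 1332670606/70394305]
step 2: y = z − H·x̄ = [163615956/14078861, -109625621/14078861]
step 2: S = H·P̄·Hᵀ + R = [1638469889/14078861 -1405465994/14078861; -1405465994/14078861 7584170541/70394305]
step 2: K = P̄·Hᵀ·S⁻¹ = [-33196912396/181105684829 -57549268761/181105684829; -30653116138/181105684829 45393509144/181105684829]
step 2: x' = x̄ + K·y = [-121813161101/181105684829, 174997361743/181105684829]
step 2: P' = (I − K·H)·P̄ = [127110385644/181105684829 -51543344700/181105684829; -51543344700/181105684829 65015345938/181105684829]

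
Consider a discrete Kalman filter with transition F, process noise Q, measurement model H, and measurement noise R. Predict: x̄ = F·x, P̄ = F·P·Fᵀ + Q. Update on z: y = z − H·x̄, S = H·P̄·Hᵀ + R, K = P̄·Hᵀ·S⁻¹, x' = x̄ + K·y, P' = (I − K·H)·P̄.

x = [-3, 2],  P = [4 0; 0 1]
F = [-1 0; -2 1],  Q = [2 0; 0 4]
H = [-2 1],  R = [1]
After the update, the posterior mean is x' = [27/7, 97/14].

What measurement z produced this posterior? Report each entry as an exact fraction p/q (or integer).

x̄ = F·x = [3, 8]
P̄ = F·P·Fᵀ + Q = [6 8; 8 21]
S = H·P̄·Hᵀ + R = [14]
K = P̄·Hᵀ·S⁻¹ = [-2/7; 5/14]
x' − x̄ = [6/7, -15/14] = K·y
y = (KᵀK)⁻¹·Kᵀ·(x' − x̄) = [-3]
z = y + H·x̄ = [-3] + [2] = [-1]

z = [-1]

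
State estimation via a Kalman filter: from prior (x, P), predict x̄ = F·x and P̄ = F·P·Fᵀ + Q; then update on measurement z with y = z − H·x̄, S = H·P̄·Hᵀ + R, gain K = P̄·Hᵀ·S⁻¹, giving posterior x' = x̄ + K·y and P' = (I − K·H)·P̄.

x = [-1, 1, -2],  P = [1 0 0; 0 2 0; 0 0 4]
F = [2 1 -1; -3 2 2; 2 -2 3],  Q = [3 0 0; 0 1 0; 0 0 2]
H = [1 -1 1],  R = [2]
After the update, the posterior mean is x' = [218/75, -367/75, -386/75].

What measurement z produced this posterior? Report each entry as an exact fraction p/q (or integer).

z = [3]

x̄ = F·x = [1, 1, -10]
P̄ = F·P·Fᵀ + Q = [13 -10 -12; -10 34 10; -12 10 50]
S = H·P̄·Hᵀ + R = [75]
K = P̄·Hᵀ·S⁻¹ = [11/75; -34/75; 28/75]
x' − x̄ = [143/75, -442/75, 364/75] = K·y
y = (KᵀK)⁻¹·Kᵀ·(x' − x̄) = [13]
z = y + H·x̄ = [13] + [-10] = [3]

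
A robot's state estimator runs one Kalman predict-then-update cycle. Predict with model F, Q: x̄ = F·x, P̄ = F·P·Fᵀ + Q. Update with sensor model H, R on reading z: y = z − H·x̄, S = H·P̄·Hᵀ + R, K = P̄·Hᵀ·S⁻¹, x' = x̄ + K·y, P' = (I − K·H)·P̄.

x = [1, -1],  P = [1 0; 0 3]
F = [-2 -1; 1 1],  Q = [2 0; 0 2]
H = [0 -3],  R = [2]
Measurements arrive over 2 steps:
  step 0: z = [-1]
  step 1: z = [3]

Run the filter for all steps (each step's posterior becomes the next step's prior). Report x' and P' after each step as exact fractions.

step 0: x' = [-71/56, 9/28], P' = [279/56 -5/28; -5/28 3/14]
step 1: x' = [8141/3559, -3553/3559], P' = [29400/3559 -1080/3559; -1080/3559 766/3559]

step 0: x̄ = F·x = [-1, 0]
step 0: P̄ = F·P·Fᵀ + Q = [9 -5; -5 6]
step 0: y = z − H·x̄ = [-1]
step 0: S = H·P̄·Hᵀ + R = [56]
step 0: K = P̄·Hᵀ·S⁻¹ = [15/56; -9/28]
step 0: x' = x̄ + K·y = [-71/56, 9/28]
step 0: P' = (I − K·H)·P̄ = [279/56 -5/28; -5/28 3/14]
step 1: x̄ = F·x = [31/14, -53/56]
step 1: P̄ = F·P·Fᵀ + Q = [150/7 -135/14; -135/14 383/56]
step 1: y = z − H·x̄ = [9/56]
step 1: S = H·P̄·Hᵀ + R = [3559/56]
step 1: K = P̄·Hᵀ·S⁻¹ = [1620/3559; -1149/3559]
step 1: x' = x̄ + K·y = [8141/3559, -3553/3559]
step 1: P' = (I − K·H)·P̄ = [29400/3559 -1080/3559; -1080/3559 766/3559]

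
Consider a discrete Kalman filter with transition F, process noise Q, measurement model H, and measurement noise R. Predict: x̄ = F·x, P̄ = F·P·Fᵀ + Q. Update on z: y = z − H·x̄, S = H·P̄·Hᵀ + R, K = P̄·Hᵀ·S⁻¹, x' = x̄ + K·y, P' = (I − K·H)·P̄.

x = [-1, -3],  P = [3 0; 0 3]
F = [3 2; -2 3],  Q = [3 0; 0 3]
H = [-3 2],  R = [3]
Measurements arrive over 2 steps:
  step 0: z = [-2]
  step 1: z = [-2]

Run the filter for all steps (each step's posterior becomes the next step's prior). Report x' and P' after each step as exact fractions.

step 0: x' = [-339/61, -567/61], P' = [798/61 1176/61; 1176/61 1778/61]
step 1: x' = [-10681/6544, -11121/3272], P' = [295769/45808 206265/22904; 206265/22904 151605/11452]

step 0: x̄ = F·x = [-9, -7]
step 0: P̄ = F·P·Fᵀ + Q = [42 0; 0 42]
step 0: y = z − H·x̄ = [-15]
step 0: S = H·P̄·Hᵀ + R = [549]
step 0: K = P̄·Hᵀ·S⁻¹ = [-14/61; 28/183]
step 0: x' = x̄ + K·y = [-339/61, -567/61]
step 0: P' = (I − K·H)·P̄ = [798/61 1176/61; 1176/61 1778/61]
step 1: x̄ = F·x = [-2151/61, -1023/61]
step 1: P̄ = F·P·Fᵀ + Q = [28589/61 11760/61; 11760/61 5265/61]
step 1: y = z − H·x̄ = [-4529/61]
step 1: S = H·P̄·Hᵀ + R = [137424/61]
step 1: K = P̄·Hᵀ·S⁻¹ = [-20749/45808; -4125/22904]
step 1: x' = x̄ + K·y = [-10681/6544, -11121/3272]
step 1: P' = (I − K·H)·P̄ = [295769/45808 206265/22904; 206265/22904 151605/11452]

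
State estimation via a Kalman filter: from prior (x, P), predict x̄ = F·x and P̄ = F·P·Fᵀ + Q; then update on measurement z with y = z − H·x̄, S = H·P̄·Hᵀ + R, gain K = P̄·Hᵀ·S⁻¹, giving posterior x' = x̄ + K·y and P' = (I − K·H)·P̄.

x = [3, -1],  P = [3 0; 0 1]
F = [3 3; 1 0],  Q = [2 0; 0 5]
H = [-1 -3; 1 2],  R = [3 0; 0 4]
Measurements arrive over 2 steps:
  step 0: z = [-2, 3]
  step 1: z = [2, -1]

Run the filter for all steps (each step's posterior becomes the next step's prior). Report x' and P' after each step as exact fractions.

step 0: x' = [23/13, 344/1209], P' = [120/13 -42/13; -42/13 1657/1209]
step 1: x' = [18557/12443, -14330/12443], P' = [394113/62215 -269211/124430; -269211/124430 730831/746580]

step 0: x̄ = F·x = [6, 3]
step 0: P̄ = F·P·Fᵀ + Q = [38 9; 9 8]
step 0: y = z − H·x̄ = [13, -9]
step 0: S = H·P̄·Hᵀ + R = [167 -131; -131 110]
step 0: K = P̄·Hᵀ·S⁻¹ = [2/13 9/13; -355/1209 -148/1209]
step 0: x' = x̄ + K·y = [23/13, 344/1209]
step 0: P' = (I − K·H)·P̄ = [120/13 -42/13; -42/13 1657/1209]
step 1: x̄ = F·x = [191/31, 23/13]
step 1: P̄ = F·P·Fᵀ + Q = [1217/31 18; 18 185/13]
step 1: y = z − H·x̄ = [5428/403, -4312/403]
step 1: S = H·P̄·Hᵀ + R = [112169/403 -86501/403; -86501/403 69389/403]
step 1: K = P̄·Hᵀ·S⁻¹ = [6469/124430 62451/124430; -192409/746580 -38401/746580]
step 1: x' = x̄ + K·y = [18557/12443, -14330/12443]
step 1: P' = (I − K·H)·P̄ = [394113/62215 -269211/124430; -269211/124430 730831/746580]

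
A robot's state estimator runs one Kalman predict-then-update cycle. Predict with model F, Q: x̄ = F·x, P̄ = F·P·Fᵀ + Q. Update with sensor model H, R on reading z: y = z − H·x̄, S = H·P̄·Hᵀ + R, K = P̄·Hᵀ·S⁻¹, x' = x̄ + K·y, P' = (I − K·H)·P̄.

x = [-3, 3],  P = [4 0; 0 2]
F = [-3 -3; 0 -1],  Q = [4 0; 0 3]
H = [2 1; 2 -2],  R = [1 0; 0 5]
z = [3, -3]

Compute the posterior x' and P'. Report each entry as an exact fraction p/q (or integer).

x̄ = F·x = [0, -3]
P̄ = F·P·Fᵀ + Q = [58 6; 6 5]
y = z − H·x̄ = [6, -9]
S = H·P̄·Hᵀ + R = [262 210; 210 209]
K = P̄·Hᵀ·S⁻¹ = [1829/5329 814/5329; 3133/10658 -1523/5329]
x' = x̄ + K·y = [3648/5329, 7119/5329]
P' = (I − K·H)·P̄ = [1288/5329 -747/5329; -747/5329 6121/10658]

x' = [3648/5329, 7119/5329]
P' = [1288/5329 -747/5329; -747/5329 6121/10658]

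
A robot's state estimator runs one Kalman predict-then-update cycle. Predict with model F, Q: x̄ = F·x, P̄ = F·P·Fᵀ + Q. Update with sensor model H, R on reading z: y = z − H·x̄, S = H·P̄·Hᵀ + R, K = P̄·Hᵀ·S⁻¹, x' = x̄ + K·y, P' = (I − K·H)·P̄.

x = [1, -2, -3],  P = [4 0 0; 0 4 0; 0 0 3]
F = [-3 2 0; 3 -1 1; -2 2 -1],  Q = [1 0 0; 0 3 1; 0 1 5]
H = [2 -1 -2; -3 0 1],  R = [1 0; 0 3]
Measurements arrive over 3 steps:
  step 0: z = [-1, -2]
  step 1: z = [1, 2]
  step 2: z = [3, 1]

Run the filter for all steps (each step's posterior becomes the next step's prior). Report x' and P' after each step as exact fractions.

step 0: x' = [1393/662, -4415/993, 1577/331], P' = [4271/2648 -4097/1324 1074/331; -4097/1324 21881/1986 -2822/331; 1074/331 -2822/331 2580/331]
step 1: x' = [-133857740/67164713, 182699798/67164713, -256691249/67164713], P' = [109666355/67164713 -180476993/67164713 207025761/67164713; -180476993/67164713 526704152/67164713 -443113740/67164713; 207025761/67164713 -443113740/67164713 451462281/67164713]
step 2: x' = [-148931659695/226579785836, -332335849317/226579785836, -308136824491/226579785836], P' = [742339279961/453159571672 -1230077353273/453159571672 1404986136057/453159571672; -1230077353273/453159571672 3572844613609/453159571672 -3013015609953/453159571672; 1404986136057/453159571672 -3013015609953/453159571672 3065885583033/453159571672]

step 0: x̄ = F·x = [-7, 2, -3]
step 0: P̄ = F·P·Fᵀ + Q = [53 -44 40; -44 46 -34; 40 -34 40]
step 0: y = z − H·x̄ = [9, -20]
step 0: S = H·P̄·Hᵀ + R = [139 -176; -176 280]
step 0: K = P̄·Hᵀ·S⁻¹ = [-56/331 -1407/2648; -154/993 1003/3972; -190/331 -214/331]
step 0: x' = x̄ + K·y = [1393/662, -4415/993, 1577/331]
step 0: P' = (I − K·H)·P̄ = [4271/2648 -4097/1324 1074/331; -4097/1324 21881/1986 -2822/331; 1074/331 -2822/331 2580/331]
step 1: x̄ = F·x = [-30197/1986, 30829/1986, -17740/993]
step 1: P̄ = F·P·Fᵀ + Q = [768341/7944 -724387/7944 442789/3972; -724387/7944 726197/7944 -417311/3972; 442789/3972 -417311/3972 268415/1986]
step 1: y = z − H·x̄ = [22249/1986, -51139/1986]
step 1: S = H·P̄·Hᵀ + R = [576581/7944 -1011281/7944; -1011281/7944 2699093/7944]
step 1: K = P̄·Hᵀ·S⁻¹ = [-14241819/67164713 -40657768/67164713; -1430658/67164713 32772413/67164713; -45759300/67164713 -56538334/67164713]
step 1: x' = x̄ + K·y = [-133857740/67164713, 182699798/67164713, -256691249/67164713]
step 1: P' = (I − K·H)·P̄ = [109666355/67164713 -180476993/67164713 207025761/67164713; -180476993/67164713 526704152/67164713 -443113740/67164713; 207025761/67164713 -443113740/67164713 451462281/67164713]
step 2: x̄ = F·x = [766972816/67164713, -76451297/6105883, 889806325/67164713]
step 2: P̄ = F·P·Fᵀ + Q = [5326702432/67164713 -470182109/6105883 6076889431/67164713; -470182109/6105883 488900161/6105883 -536726361/6105883; 6076889431/67164713 -536726361/6105883 7377141822/67164713]
step 2: y = z − H·x̄ = [-393803110/67164713, 1478276836/67164713]
step 2: S = H·P̄·Hᵀ + R = [4717380964/67164713 -7711402414/67164713; -7711402414/67164713 19057621263/67164713]
step 2: K = P̄·Hᵀ·S⁻¹ = [-95216358919/453159571672 -137005283971/226579785836; -6968100249/453159571672 112869408311/226579785836; -308783283999/453159571672 -191512137523/226579785836]
step 2: x' = x̄ + K·y = [-148931659695/226579785836, -332335849317/226579785836, -308136824491/226579785836]
step 2: P' = (I − K·H)·P̄ = [742339279961/453159571672 -1230077353273/453159571672 1404986136057/453159571672; -1230077353273/453159571672 3572844613609/453159571672 -3013015609953/453159571672; 1404986136057/453159571672 -3013015609953/453159571672 3065885583033/453159571672]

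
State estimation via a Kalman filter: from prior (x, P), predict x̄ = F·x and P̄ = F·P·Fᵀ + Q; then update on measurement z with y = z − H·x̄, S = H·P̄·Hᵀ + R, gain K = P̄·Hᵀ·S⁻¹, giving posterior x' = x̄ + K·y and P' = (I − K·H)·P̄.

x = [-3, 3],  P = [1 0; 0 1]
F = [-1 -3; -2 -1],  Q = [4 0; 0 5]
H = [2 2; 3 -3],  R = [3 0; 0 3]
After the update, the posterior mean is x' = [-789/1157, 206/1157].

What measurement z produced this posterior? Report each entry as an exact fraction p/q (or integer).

x̄ = F·x = [-6, 3]
P̄ = F·P·Fᵀ + Q = [14 5; 5 10]
S = H·P̄·Hᵀ + R = [139 24; 24 129]
K = P̄·Hᵀ·S⁻¹ = [1418/5785 947/5785; 282/1157 -187/1157]
x' − x̄ = [6153/1157, -3265/1157] = K·y
y = (KᵀK)⁻¹·Kᵀ·(x' − x̄) = [5, 25]
z = y + H·x̄ = [5, 25] + [-6, -27] = [-1, -2]

z = [-1, -2]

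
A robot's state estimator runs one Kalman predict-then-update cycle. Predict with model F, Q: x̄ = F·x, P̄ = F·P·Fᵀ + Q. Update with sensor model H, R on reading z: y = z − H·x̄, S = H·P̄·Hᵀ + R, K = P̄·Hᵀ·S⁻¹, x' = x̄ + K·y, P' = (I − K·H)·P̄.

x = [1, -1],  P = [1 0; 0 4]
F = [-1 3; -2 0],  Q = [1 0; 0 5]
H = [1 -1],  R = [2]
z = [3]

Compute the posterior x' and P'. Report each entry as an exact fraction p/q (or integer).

x' = [0, -25/9]
P' = [46/5 38/5; 38/5 356/45]

x̄ = F·x = [-4, -2]
P̄ = F·P·Fᵀ + Q = [38 2; 2 9]
y = z − H·x̄ = [5]
S = H·P̄·Hᵀ + R = [45]
K = P̄·Hᵀ·S⁻¹ = [4/5; -7/45]
x' = x̄ + K·y = [0, -25/9]
P' = (I − K·H)·P̄ = [46/5 38/5; 38/5 356/45]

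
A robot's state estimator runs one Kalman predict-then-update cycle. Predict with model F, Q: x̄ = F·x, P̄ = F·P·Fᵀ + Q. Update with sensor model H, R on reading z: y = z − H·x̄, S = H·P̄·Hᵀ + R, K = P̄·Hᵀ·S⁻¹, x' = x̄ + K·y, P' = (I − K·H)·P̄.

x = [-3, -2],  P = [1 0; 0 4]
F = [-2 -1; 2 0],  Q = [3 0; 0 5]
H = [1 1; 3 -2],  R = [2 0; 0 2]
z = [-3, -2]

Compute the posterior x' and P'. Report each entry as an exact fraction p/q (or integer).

x' = [-1118/823, -1013/823]
P' = [874/2469 814/2469; 814/2469 1696/2469]

x̄ = F·x = [8, -6]
P̄ = F·P·Fᵀ + Q = [11 -4; -4 9]
y = z − H·x̄ = [-5, -38]
S = H·P̄·Hᵀ + R = [14 11; 11 185]
K = P̄·Hᵀ·S⁻¹ = [844/2469 497/2469; 1255/2469 -475/2469]
x' = x̄ + K·y = [-1118/823, -1013/823]
P' = (I − K·H)·P̄ = [874/2469 814/2469; 814/2469 1696/2469]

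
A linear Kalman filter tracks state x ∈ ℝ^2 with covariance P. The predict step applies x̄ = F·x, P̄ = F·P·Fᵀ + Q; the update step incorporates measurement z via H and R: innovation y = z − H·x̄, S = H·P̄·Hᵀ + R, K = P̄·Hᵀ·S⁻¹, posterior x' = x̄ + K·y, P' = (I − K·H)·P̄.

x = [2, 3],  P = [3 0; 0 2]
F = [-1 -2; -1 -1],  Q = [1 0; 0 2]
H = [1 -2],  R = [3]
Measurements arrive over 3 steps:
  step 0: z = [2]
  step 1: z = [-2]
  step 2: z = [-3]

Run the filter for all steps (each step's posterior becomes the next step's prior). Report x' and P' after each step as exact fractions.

step 0: x' = [-8, -5], P' = [176/15 91/15; 91/15 56/15]
step 1: x' = [2175/178, 1333/178], P' = [10645/356 5837/356; 5837/356 3409/356]
step 2: x' = [-10205/2131, -3067/2131], P' = [655671/14917 51540/2131; 51540/2131 29607/2131]

step 0: x̄ = F·x = [-8, -5]
step 0: P̄ = F·P·Fᵀ + Q = [12 7; 7 7]
step 0: y = z − H·x̄ = [0]
step 0: S = H·P̄·Hᵀ + R = [15]
step 0: K = P̄·Hᵀ·S⁻¹ = [-2/15; -7/15]
step 0: x' = x̄ + K·y = [-8, -5]
step 0: P' = (I − K·H)·P̄ = [176/15 91/15; 91/15 56/15]
step 1: x̄ = F·x = [18, 13]
step 1: P̄ = F·P·Fᵀ + Q = [779/15 187/5; 187/5 148/5]
step 1: y = z − H·x̄ = [6]
step 1: S = H·P̄·Hᵀ + R = [356/15]
step 1: K = P̄·Hᵀ·S⁻¹ = [-343/356; -327/356]
step 1: x' = x̄ + K·y = [2175/178, 1333/178]
step 1: P' = (I − K·H)·P̄ = [10645/356 5837/356; 5837/356 3409/356]
step 2: x̄ = F·x = [-4841/178, -1754/89]
step 2: P̄ = F·P·Fᵀ + Q = [47985/356 17487/178; 17487/178 6610/89]
step 2: y = z − H·x̄ = [-2709/178]
step 2: S = H·P̄·Hᵀ + R = [14917/356]
step 2: K = P̄·Hᵀ·S⁻¹ = [-21963/14917; -2558/2131]
step 2: x' = x̄ + K·y = [-10205/2131, -3067/2131]
step 2: P' = (I − K·H)·P̄ = [655671/14917 51540/2131; 51540/2131 29607/2131]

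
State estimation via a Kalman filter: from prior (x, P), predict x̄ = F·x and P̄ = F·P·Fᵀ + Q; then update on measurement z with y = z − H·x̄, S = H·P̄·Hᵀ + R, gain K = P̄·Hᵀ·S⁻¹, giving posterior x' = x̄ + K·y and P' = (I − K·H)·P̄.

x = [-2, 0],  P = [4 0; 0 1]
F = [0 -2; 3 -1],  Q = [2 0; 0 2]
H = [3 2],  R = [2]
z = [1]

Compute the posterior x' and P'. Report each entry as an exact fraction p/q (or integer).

x̄ = F·x = [0, -6]
P̄ = F·P·Fᵀ + Q = [6 2; 2 39]
y = z − H·x̄ = [13]
S = H·P̄·Hᵀ + R = [236]
K = P̄·Hᵀ·S⁻¹ = [11/118; 21/59]
x' = x̄ + K·y = [143/118, -81/59]
P' = (I − K·H)·P̄ = [233/59 -344/59; -344/59 537/59]

x' = [143/118, -81/59]
P' = [233/59 -344/59; -344/59 537/59]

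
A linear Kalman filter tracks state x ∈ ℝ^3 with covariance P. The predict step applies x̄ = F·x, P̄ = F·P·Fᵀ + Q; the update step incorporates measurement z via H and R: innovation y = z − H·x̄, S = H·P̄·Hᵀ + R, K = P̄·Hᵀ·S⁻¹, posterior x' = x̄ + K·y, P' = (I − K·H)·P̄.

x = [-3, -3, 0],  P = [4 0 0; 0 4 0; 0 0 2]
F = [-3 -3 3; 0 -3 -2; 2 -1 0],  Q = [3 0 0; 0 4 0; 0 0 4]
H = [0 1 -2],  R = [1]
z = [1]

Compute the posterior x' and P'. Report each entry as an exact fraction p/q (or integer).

x̄ = F·x = [18, 9, -3]
P̄ = F·P·Fᵀ + Q = [93 24 -12; 24 48 12; -12 12 24]
y = z − H·x̄ = [-14]
S = H·P̄·Hᵀ + R = [97]
K = P̄·Hᵀ·S⁻¹ = [48/97; 24/97; -36/97]
x' = x̄ + K·y = [1074/97, 537/97, 213/97]
P' = (I − K·H)·P̄ = [6717/97 1176/97 564/97; 1176/97 4080/97 2028/97; 564/97 2028/97 1032/97]

x' = [1074/97, 537/97, 213/97]
P' = [6717/97 1176/97 564/97; 1176/97 4080/97 2028/97; 564/97 2028/97 1032/97]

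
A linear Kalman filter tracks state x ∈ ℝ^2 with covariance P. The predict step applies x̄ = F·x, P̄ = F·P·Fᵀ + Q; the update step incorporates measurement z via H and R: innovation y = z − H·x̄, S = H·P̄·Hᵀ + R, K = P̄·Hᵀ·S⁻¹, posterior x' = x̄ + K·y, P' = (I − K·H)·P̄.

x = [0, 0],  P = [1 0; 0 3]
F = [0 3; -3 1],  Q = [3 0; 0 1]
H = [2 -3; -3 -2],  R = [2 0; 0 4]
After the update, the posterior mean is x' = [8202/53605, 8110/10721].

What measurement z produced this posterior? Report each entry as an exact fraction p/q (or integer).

x̄ = F·x = [0, 0]
P̄ = F·P·Fᵀ + Q = [30 9; 9 13]
S = H·P̄·Hᵀ + R = [131 -57; -57 434]
K = P̄·Hᵀ·S⁻¹ = [8166/53605 -12267/53605; -2427/10721 -1628/10721]
x' − x̄ = [8202/53605, 8110/10721] = K·y
y = (KᵀK)⁻¹·Kᵀ·(x' − x̄) = [-2, -2]
z = y + H·x̄ = [-2, -2] + [0, 0] = [-2, -2]

z = [-2, -2]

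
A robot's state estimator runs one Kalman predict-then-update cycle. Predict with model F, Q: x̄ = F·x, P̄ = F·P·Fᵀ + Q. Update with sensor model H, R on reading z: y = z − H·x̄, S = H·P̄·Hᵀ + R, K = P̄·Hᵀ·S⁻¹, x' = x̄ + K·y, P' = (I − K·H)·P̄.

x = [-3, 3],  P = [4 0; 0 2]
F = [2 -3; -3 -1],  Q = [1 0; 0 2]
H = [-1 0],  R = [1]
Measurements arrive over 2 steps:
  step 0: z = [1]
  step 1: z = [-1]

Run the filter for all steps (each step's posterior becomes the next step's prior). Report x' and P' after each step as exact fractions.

step 0: x̄ = F·x = [-15, 6]
step 0: P̄ = F·P·Fᵀ + Q = [35 -18; -18 40]
step 0: y = z − H·x̄ = [-14]
step 0: S = H·P̄·Hᵀ + R = [36]
step 0: K = P̄·Hᵀ·S⁻¹ = [-35/36; 1/2]
step 0: x' = x̄ + K·y = [-25/18, -1]
step 0: P' = (I − K·H)·P̄ = [35/36 -1/2; -1/2 31]
step 1: x̄ = F·x = [2/9, 31/6]
step 1: P̄ = F·P·Fᵀ + Q = [2609/9 251/3; 251/3 155/4]
step 1: y = z − H·x̄ = [-7/9]
step 1: S = H·P̄·Hᵀ + R = [2618/9]
step 1: K = P̄·Hᵀ·S⁻¹ = [-2609/2618; -753/2618]
step 1: x' = x̄ + K·y = [373/374, 1008/187]
step 1: P' = (I − K·H)·P̄ = [2609/2618 753/2618; 753/2618 76893/5236]

step 0: x' = [-25/18, -1], P' = [35/36 -1/2; -1/2 31]
step 1: x' = [373/374, 1008/187], P' = [2609/2618 753/2618; 753/2618 76893/5236]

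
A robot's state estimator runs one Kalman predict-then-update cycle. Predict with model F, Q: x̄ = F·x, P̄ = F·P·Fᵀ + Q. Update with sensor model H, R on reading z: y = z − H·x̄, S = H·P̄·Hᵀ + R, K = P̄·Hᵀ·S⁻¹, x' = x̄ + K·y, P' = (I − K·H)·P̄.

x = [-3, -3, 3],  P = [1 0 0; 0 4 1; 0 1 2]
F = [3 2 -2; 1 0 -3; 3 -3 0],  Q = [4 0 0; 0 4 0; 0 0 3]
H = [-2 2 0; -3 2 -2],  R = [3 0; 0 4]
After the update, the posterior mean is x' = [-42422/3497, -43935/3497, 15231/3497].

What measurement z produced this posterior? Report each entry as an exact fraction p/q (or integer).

z = [-1, 2]

x̄ = F·x = [-21, -12, 0]
P̄ = F·P·Fᵀ + Q = [29 9 -9; 9 23 12; -9 12 48]
S = H·P̄·Hᵀ + R = [139 92; 92 237]
K = P̄·Hᵀ·S⁻¹ = [-684/3497 -487/3497; 7096/24479 -3271/24479; 14094/24479 -10119/24479]
x' − x̄ = [31015/3497, -1971/3497, 15231/3497] = K·y
y = (KᵀK)⁻¹·Kᵀ·(x' − x̄) = [-19, -37]
z = y + H·x̄ = [-19, -37] + [18, 39] = [-1, 2]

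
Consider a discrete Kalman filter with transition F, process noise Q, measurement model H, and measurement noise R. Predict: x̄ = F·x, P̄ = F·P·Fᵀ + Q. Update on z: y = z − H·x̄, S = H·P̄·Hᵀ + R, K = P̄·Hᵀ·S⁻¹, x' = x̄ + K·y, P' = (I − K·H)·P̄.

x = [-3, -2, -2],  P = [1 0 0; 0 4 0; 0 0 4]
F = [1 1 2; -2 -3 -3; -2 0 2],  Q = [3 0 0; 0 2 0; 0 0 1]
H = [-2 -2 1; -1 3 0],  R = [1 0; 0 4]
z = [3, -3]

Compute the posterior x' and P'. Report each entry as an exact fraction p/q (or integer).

x' = [944/557, -887/3342, 26835/4456]
P' = [1242/557 238/557 2815/557; 238/557 788/1671 1887/1114; 2815/557 1887/1114 61187/4456]

x̄ = F·x = [-9, 18, 2]
P̄ = F·P·Fᵀ + Q = [24 -38 14; -38 78 -20; 14 -20 21]
y = z − H·x̄ = [19, -66]
S = H·P̄·Hᵀ + R = [150 -342; -342 958]
K = P̄·Hᵀ·S⁻¹ = [-145/557 -132/557; -347/3342 275/1114; 1051/4456 31/4456]
x' = x̄ + K·y = [944/557, -887/3342, 26835/4456]
P' = (I − K·H)·P̄ = [1242/557 238/557 2815/557; 238/557 788/1671 1887/1114; 2815/557 1887/1114 61187/4456]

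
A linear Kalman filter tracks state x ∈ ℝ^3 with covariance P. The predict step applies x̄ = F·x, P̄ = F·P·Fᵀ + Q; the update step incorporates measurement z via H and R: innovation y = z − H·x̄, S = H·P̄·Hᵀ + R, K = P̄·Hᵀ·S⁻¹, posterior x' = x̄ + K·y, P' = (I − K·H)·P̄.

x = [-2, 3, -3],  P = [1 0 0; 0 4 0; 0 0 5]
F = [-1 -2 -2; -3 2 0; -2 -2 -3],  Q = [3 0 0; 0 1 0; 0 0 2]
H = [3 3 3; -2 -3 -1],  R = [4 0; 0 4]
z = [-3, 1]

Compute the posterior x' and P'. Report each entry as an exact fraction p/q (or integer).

x' = [-64820/33609, 17458/11203, -25123/33609]
P' = [349484/100827 -85474/33609 -54746/100827; -85474/33609 30241/11203 -18269/33609; -54746/100827 -18269/33609 154325/100827]

x̄ = F·x = [2, 12, 7]
P̄ = F·P·Fᵀ + Q = [40 -13 48; -13 26 -10; 48 -10 67]
y = z − H·x̄ = [-66, 48]
S = H·P̄·Hᵀ + R = [1651 -792; -792 441]
K = P̄·Hᵀ·S⁻¹ = [3193/11203 31261/100827; -3255/11203 -20738/33609; 3731/11203 29897/100827]
x' = x̄ + K·y = [-64820/33609, 17458/11203, -25123/33609]
P' = (I − K·H)·P̄ = [349484/100827 -85474/33609 -54746/100827; -85474/33609 30241/11203 -18269/33609; -54746/100827 -18269/33609 154325/100827]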